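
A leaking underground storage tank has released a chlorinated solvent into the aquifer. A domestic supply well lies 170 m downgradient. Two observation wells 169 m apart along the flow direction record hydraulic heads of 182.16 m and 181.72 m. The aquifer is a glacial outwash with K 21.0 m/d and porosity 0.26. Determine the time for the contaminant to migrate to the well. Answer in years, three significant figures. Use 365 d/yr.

Hydraulic gradient i = (182.16 − 181.72) / 169 = 0.44 / 169 = 0.002604
Darcy flux q = K·i = 21.0 × 0.002604 = 0.05467 m/d
v = Ki/n = 21.0·0.002604/0.26 = 0.2103 m/d
t = L / v = 170 / 0.2103 = 808.4 d
   = 808.4 / 365 = 2.21 yr

2.21 years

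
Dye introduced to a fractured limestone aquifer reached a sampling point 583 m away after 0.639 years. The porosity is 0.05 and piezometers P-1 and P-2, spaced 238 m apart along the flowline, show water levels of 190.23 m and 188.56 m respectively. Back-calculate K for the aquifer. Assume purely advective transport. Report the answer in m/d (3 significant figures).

Hydraulic gradient i = (190.23 − 188.56) / 238 = 1.67 / 238 = 0.007017
t = 0.639 years = 233.2 d
v = L / t = 583 / 233.2 = 2.500 m/d
K = v · n / i = 2.500 × 0.05 / 0.007017 = 17.8 m/d

17.8 m/d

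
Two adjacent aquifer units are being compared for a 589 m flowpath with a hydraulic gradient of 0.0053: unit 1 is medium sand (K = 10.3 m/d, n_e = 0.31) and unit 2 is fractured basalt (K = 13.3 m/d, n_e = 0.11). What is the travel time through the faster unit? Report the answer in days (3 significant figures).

Unit 1 (medium sand): v = 10.3×0.0053/0.31 = 0.1761 m/d, t = 589/0.1761 = 3345 d
Unit 2 (fractured basalt): v = 13.3×0.0053/0.11 = 0.6408 m/d, t = 589/0.6408 = 919.1 d
Faster unit: t = 919 d

919 days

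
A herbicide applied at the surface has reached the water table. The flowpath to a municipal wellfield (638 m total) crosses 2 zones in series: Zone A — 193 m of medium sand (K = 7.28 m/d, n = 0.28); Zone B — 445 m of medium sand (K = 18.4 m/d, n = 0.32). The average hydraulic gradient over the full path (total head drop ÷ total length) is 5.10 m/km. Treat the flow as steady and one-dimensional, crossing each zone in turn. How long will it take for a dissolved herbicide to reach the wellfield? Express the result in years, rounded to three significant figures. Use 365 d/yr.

8.39 years

Continuity: the same q passes through each zone, so ΔH = q·Σ(L_j/K_j) — the zones act as resistances in series.
Σ(L/K) = 193/7.28 + 445/18.4 = 26.51 + 24.18 = 50.70 d
K_eq = L_total / Σ(L/K) = 638 / 50.70 = 12.58 m/d
q = K_eq · i = 12.58 × 0.0051 = 0.06418 m/d (same in every zone)
Zone A: v = q/n = 0.06418/0.28 = 0.2292 m/d → t_A = 193/0.2292 = 842.0 d
Zone B: v = q/n = 0.06418/0.32 = 0.2006 m/d → t_B = 445/0.2006 = 2219 d
Total t = 842.0 + 2219 = 3061 d
   = 3061 / 365 = 8.39 yr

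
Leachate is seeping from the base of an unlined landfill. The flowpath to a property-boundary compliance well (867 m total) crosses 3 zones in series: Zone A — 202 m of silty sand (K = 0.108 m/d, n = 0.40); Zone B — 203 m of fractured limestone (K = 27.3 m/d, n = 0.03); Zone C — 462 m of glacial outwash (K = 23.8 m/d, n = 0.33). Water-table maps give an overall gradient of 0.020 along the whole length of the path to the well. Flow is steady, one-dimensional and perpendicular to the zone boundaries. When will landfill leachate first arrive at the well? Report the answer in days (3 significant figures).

26200 days

Steady 1-D flow in series ⇒ the Darcy flux q is identical in every zone and the zone head losses add (resistances L/K in series).
Σ(L/K) = 202/0.108 + 203/27.3 + 462/23.8 = 1870 + 7.436 + 19.41 = 1897 d
K_eq = L_total / Σ(L/K) = 867 / 1897 = 0.4570 m/d
q = K_eq · i = 0.4570 × 0.020 = 0.009140 m/d (same in every zone)
Zone A: v = q/n = 0.009140/0.40 = 0.02285 m/d → t_A = 202/0.02285 = 8841 d
Zone B: v = q/n = 0.009140/0.03 = 0.3047 m/d → t_B = 203/0.3047 = 666.3 d
Zone C: v = q/n = 0.009140/0.33 = 0.02770 m/d → t_C = 462/0.02770 = 16680 d
Total t = 8841 + 666.3 + 16680 = 26190 d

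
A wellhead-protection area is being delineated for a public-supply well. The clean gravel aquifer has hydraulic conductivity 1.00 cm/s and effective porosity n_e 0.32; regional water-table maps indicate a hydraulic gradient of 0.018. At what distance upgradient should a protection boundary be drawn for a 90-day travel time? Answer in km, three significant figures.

K = 1.00 cm/s × 864 = 864.0 m/d
Specific discharge q = 864.0 × 0.018 = 15.55 m/d
Average linear velocity = 15.55 / 0.32 = 48.60 m/d
L = v × T = 48.60 × 90 = 4374 m
   = 4.37 km

4.37 km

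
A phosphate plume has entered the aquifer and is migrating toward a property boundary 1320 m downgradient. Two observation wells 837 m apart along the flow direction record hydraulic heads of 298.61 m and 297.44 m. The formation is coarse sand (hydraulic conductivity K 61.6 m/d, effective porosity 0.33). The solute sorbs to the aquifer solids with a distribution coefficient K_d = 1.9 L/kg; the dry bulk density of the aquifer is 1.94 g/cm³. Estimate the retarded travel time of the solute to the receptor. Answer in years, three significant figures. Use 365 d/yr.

169 years

Hydraulic gradient i = (298.61 − 297.44) / 837 = 1.17 / 837 = 0.001398
q = Ki = 61.6 × 0.001398 = 0.08611 m/d
v_s = q/n_e = 0.08611/0.33 = 0.2609 m/d
Retardation R = 1 + ρ_b·K_d/n = 1 + 1.94×1.9/0.33 = 12.17
Contaminant velocity v_c = v/R = 0.2609/12.17 = 0.02144 m/d
t = L/v_c = 1320/0.02144 = 61560 d
   = 61560/365 = 169 yr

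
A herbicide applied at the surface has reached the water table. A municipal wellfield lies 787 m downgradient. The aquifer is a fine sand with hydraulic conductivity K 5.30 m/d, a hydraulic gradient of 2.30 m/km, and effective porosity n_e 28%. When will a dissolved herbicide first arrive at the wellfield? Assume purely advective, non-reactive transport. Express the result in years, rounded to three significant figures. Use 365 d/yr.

49.5 years

Darcy flux q = K·i = 5.30 × 0.0023 = 0.01219 m/d
Average linear velocity = 0.01219 / 0.28 = 0.04354 m/d
t = L / v = 787 / 0.04354 = 18080 d
   = 18080 / 365 = 49.5 yr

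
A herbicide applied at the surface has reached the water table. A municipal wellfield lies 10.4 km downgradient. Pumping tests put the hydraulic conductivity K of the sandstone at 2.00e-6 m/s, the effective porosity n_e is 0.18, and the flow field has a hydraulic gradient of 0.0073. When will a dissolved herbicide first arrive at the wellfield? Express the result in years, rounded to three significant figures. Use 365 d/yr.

K = 2.00e-6 m/s × 86400 s/d = 0.1728 m/d
Darcy flux q = K·i = 0.1728 × 0.0073 = 0.001261 m/d
Average linear velocity = 0.001261 / 0.18 = 0.007008 m/d
L = 10.4 km = 10400 m
t = L / v = 10400 / 0.007008 = 1.484e6 d
   = 1.484e6 / 365 = 4070 yr

4070 years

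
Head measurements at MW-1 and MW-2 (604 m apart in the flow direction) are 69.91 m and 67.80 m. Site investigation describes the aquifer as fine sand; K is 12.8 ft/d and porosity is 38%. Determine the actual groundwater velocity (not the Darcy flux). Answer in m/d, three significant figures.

0.0359 m/d

Hydraulic gradient i = (69.91 − 67.80) / 604 = 2.11 / 604 = 0.003493
K = 12.8 ft/d × 0.3048 = 3.901 m/d
Specific discharge q = 3.901 × 0.003493 = 0.01363 m/d
Seepage velocity v = q / n = 0.01363 / 0.38 = 0.03587 m/d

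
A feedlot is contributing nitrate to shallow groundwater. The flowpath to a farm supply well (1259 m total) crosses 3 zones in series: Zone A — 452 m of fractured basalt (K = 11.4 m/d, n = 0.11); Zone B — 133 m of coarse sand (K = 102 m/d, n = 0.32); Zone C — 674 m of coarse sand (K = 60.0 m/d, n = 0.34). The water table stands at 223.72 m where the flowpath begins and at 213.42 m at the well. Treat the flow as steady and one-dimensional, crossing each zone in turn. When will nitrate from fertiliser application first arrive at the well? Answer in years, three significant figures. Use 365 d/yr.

4.46 years

Total head drop ΔH = 223.72 − 213.42 = 10.30 m
Continuity: the same q passes through each zone, so ΔH = q·Σ(L_j/K_j) — the zones act as resistances in series.
Σ(L/K) = 452/11.4 + 133/102 + 674/60.0 = 39.65 + 1.304 + 11.23 = 52.19 d
q = ΔH / Σ(L/K) = 10.30 / 52.19 = 0.1974 m/d (same in every zone)
Zone A: v = q/n = 0.1974/0.11 = 1.794 m/d → t_A = 452/1.794 = 251.9 d
Zone B: v = q/n = 0.1974/0.32 = 0.6168 m/d → t_B = 133/0.6168 = 215.6 d
Zone C: v = q/n = 0.1974/0.34 = 0.5805 m/d → t_C = 674/0.5805 = 1161 d
Total t = 251.9 + 215.6 + 1161 = 1629 d
   = 1629 / 365 = 4.46 yr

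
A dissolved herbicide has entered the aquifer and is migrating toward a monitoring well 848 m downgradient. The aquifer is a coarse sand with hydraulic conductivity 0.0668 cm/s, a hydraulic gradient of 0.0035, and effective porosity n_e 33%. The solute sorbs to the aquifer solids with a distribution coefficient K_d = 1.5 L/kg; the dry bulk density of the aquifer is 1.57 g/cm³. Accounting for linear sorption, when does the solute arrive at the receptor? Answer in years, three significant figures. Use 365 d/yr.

K = 0.0668 cm/s × 864 = 57.72 m/d
Specific discharge q = 57.72 × 0.0035 = 0.2020 m/d
Average linear velocity = 0.2020 / 0.33 = 0.6121 m/d
Retardation R = 1 + ρ_b·K_d/n = 1 + 1.57×1.5/0.33 = 8.136
Contaminant velocity v_c = v/R = 0.6121/8.136 = 0.07523 m/d
t = L/v_c = 848/0.07523 = 11270 d
   = 11270/365 = 30.9 yr

30.9 years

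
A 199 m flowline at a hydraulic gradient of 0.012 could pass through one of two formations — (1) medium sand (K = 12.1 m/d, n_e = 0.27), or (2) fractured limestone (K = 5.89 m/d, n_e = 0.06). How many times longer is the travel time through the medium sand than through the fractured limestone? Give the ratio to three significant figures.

Unit 1 (medium sand): v = 12.1×0.012/0.27 = 0.5378 m/d, t = 199/0.5378 = 370.0 d
Unit 2 (fractured limestone): v = 5.89×0.012/0.06 = 1.178 m/d, t = 199/1.178 = 168.9 d
t(medium sand) / t(fractured limestone) = 370.0/168.9 = 2.19

2.19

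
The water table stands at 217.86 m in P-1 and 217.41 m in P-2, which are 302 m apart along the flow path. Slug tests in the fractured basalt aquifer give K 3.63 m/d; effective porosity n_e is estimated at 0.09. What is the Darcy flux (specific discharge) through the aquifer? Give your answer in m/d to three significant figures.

Hydraulic gradient i = (217.86 − 217.41) / 302 = 0.45 / 302 = 0.001490
Darcy flux q = K·i = 3.63 × 0.001490 = 0.005409 m/d

0.00541 m/d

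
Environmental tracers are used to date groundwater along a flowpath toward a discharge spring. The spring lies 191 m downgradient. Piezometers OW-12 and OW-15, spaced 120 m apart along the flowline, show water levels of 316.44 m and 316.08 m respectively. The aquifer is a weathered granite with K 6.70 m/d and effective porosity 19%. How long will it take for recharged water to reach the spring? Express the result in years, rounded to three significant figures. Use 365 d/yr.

4.95 years

Hydraulic gradient i = (316.44 − 316.08) / 120 = 0.36 / 120 = 0.003000
Specific discharge q = 6.70 × 0.003000 = 0.02010 m/d
Average linear velocity = 0.02010 / 0.19 = 0.1058 m/d
t = L / v = 191 / 0.1058 = 1805 d
   = 1805 / 365 = 4.95 yr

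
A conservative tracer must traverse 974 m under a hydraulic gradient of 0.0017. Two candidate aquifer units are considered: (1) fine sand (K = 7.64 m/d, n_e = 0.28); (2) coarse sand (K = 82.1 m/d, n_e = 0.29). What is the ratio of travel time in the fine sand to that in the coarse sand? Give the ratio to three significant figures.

10.4

Unit 1 (fine sand): v = 7.64×0.0017/0.28 = 0.04639 m/d, t = 974/0.04639 = 21000 d
Unit 2 (coarse sand): v = 82.1×0.0017/0.29 = 0.4813 m/d, t = 974/0.4813 = 2024 d
t(fine sand) / t(coarse sand) = 21000/2024 = 10.4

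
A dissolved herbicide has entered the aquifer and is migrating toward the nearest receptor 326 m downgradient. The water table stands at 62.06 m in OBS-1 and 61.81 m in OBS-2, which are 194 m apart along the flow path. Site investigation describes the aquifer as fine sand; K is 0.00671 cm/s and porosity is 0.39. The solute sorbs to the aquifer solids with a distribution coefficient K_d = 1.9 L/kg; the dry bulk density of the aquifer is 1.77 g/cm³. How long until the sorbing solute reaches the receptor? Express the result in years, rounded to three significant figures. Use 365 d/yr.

Hydraulic gradient i = (62.06 − 61.81) / 194 = 0.25 / 194 = 0.001289
K = 0.00671 cm/s × 864 = 5.797 m/d
Specific discharge q = 5.797 × 0.001289 = 0.007471 m/d
v_s = q/n_e = 0.007471/0.39 = 0.01916 m/d
Retardation R = 1 + ρ_b·K_d/n = 1 + 1.77×1.9/0.39 = 9.623
Contaminant velocity v_c = v/R = 0.01916/9.623 = 0.001991 m/d
t = L/v_c = 326/0.001991 = 163800 d
   = 163800/365 = 449 yr

449 years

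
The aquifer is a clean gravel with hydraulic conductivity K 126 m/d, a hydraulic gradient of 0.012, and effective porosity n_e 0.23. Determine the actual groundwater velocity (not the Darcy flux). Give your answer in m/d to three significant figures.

6.57 m/d

q = Ki = 126 × 0.012 = 1.512 m/d
Average linear velocity = 1.512 / 0.23 = 6.574 m/d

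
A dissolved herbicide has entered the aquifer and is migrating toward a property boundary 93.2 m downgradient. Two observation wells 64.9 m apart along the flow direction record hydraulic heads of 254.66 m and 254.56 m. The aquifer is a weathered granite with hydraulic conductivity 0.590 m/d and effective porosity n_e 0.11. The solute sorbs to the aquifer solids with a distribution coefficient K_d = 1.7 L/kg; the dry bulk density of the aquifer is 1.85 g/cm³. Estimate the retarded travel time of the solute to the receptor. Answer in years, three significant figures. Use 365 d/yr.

Hydraulic gradient i = (254.66 − 254.56) / 64.9 = 0.10 / 64.9 = 0.001541
Darcy flux q = K·i = 0.590 × 0.001541 = 9.091e-4 m/d
Seepage velocity v = q / n = 9.091e-4 / 0.11 = 0.008264 m/d
Retardation R = 1 + ρ_b·K_d/n = 1 + 1.85×1.7/0.11 = 29.59
Contaminant velocity v_c = v/R = 0.008264/29.59 = 2.793e-4 m/d
t = L/v_c = 93.2/2.793e-4 = 333700 d
   = 333700/365 = 914 yr

914 years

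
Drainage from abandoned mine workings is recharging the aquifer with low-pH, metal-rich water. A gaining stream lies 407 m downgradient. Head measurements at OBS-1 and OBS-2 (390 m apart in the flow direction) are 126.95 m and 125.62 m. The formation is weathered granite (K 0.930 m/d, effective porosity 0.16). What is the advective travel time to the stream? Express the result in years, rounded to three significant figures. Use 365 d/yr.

Hydraulic gradient i = (126.95 − 125.62) / 390 = 1.33 / 390 = 0.003410
Darcy flux q = K·i = 0.930 × 0.003410 = 0.003172 m/d
v_s = q/n_e = 0.003172/0.16 = 0.01982 m/d
t = L / v = 407 / 0.01982 = 20530 d
   = 20530 / 365 = 56.3 yr

56.3 years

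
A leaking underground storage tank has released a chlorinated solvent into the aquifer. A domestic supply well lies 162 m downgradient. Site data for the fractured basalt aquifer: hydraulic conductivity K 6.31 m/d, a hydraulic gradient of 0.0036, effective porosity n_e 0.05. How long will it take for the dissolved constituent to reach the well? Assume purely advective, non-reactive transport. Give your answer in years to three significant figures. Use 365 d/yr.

0.977 years

q = Ki = 6.31 × 0.0036 = 0.02272 m/d
v = Ki/n = 6.31·0.0036/0.05 = 0.4543 m/d
t = L / v = 162 / 0.4543 = 356.6 d
   = 356.6 / 365 = 0.977 yr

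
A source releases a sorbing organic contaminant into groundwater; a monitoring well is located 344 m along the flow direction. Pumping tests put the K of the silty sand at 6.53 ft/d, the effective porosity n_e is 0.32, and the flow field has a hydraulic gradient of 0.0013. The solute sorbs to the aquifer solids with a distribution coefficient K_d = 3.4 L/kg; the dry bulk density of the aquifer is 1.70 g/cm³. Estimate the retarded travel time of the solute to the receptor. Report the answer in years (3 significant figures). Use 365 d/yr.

K = 6.53 ft/d × 0.3048 = 1.990 m/d
q = Ki = 1.990 × 0.0013 = 0.002587 m/d
v_s = q/n_e = 0.002587/0.32 = 0.008086 m/d
Retardation R = 1 + ρ_b·K_d/n = 1 + 1.70×3.4/0.32 = 19.06
Contaminant velocity v_c = v/R = 0.008086/19.06 = 4.242e-4 m/d
t = L/v_c = 344/4.242e-4 = 811000 d
   = 811000/365 = 2220 yr

2220 years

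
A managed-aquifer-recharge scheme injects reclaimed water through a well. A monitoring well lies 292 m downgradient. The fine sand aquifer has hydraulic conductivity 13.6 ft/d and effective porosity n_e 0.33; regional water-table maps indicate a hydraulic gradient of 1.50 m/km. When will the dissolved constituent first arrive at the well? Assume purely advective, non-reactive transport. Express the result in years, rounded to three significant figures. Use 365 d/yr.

K = 13.6 ft/d × 0.3048 = 4.145 m/d
Specific discharge q = 4.145 × 0.0015 = 0.006218 m/d
Seepage velocity v = q / n = 0.006218 / 0.33 = 0.01884 m/d
t = L / v = 292 / 0.01884 = 15500 d
   = 15500 / 365 = 42.5 yr

42.5 years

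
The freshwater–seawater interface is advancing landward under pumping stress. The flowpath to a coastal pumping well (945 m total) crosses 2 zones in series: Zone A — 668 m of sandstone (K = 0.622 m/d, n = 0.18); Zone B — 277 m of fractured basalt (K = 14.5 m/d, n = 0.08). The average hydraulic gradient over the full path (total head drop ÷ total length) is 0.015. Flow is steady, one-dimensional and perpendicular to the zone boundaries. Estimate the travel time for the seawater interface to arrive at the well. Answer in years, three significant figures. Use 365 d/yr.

30.1 years

Steady 1-D flow in series ⇒ the Darcy flux q is identical in every zone and the zone head losses add (resistances L/K in series).
Σ(L/K) = 668/0.622 + 277/14.5 = 1074 + 19.10 = 1093 d
K_eq = L_total / Σ(L/K) = 945 / 1093 = 0.8645 m/d
q = K_eq · i = 0.8645 × 0.015 = 0.01297 m/d (same in every zone)
Zone A: v = q/n = 0.01297/0.18 = 0.07205 m/d → t_A = 668/0.07205 = 9272 d
Zone B: v = q/n = 0.01297/0.08 = 0.1621 m/d → t_B = 277/0.1621 = 1709 d
Total t = 9272 + 1709 = 10980 d
   = 10980 / 365 = 30.1 yr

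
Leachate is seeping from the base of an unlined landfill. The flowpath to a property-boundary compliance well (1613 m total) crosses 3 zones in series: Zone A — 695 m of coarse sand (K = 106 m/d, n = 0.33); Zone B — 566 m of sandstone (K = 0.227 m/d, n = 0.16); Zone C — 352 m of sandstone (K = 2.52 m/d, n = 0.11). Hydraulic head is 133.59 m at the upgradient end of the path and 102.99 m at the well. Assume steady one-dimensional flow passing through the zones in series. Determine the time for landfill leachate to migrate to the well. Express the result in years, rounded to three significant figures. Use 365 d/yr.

84.8 years

Total head drop ΔH = 133.59 − 102.99 = 30.60 m
Steady 1-D flow in series ⇒ the Darcy flux q is identical in every zone and the zone head losses add (resistances L/K in series).
Σ(L/K) = 695/106 + 566/0.227 + 352/2.52 = 6.557 + 2493 + 139.7 = 2640 d
q = ΔH / Σ(L/K) = 30.60 / 2640 = 0.01159 m/d (same in every zone)
Zone A: v = q/n = 0.01159/0.33 = 0.03513 m/d → t_A = 695/0.03513 = 19780 d
Zone B: v = q/n = 0.01159/0.16 = 0.07245 m/d → t_B = 566/0.07245 = 7812 d
Zone C: v = q/n = 0.01159/0.11 = 0.1054 m/d → t_C = 352/0.1054 = 3340 d
Total t = 19780 + 7812 + 3340 = 30940 d
   = 30940 / 365 = 84.8 yr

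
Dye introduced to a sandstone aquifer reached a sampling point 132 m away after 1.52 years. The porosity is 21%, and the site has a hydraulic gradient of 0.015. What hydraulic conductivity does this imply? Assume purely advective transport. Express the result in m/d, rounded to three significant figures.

t = 1.52 years = 554.8 d
v = L / t = 132 / 554.8 = 0.2379 m/d
K = v · n / i = 0.2379 × 0.21 / 0.015 = 3.33 m/d

3.33 m/d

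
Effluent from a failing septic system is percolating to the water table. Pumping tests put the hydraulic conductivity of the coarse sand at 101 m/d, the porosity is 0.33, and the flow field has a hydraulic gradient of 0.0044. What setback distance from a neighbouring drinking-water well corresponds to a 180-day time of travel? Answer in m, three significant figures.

242 m

Darcy flux q = K·i = 101 × 0.0044 = 0.4444 m/d
v = Ki/n = 101·0.0044/0.33 = 1.347 m/d
L = v × T = 1.347 × 180 = 242.4 m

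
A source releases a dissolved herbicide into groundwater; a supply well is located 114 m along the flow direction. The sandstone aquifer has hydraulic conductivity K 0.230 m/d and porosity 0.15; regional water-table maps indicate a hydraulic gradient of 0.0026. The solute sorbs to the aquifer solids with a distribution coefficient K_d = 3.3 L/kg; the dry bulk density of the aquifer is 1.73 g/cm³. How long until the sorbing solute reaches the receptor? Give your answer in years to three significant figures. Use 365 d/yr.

Darcy flux q = K·i = 0.230 × 0.0026 = 5.980e-4 m/d
Seepage velocity v = q / n = 5.980e-4 / 0.15 = 0.003987 m/d
Retardation R = 1 + ρ_b·K_d/n = 1 + 1.73×3.3/0.15 = 39.06
Contaminant velocity v_c = v/R = 0.003987/39.06 = 1.021e-4 m/d
t = L/v_c = 114/1.021e-4 = 1.117e6 d
   = 1.117e6/365 = 3060 yr

3060 years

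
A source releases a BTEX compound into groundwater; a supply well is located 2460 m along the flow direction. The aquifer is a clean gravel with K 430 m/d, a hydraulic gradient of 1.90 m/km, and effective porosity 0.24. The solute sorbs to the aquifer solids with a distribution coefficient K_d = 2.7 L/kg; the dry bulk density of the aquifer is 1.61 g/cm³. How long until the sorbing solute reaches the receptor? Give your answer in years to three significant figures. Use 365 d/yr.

Specific discharge q = 430 × 0.0019 = 0.8170 m/d
Seepage velocity v = q / n = 0.8170 / 0.24 = 3.404 m/d
Retardation R = 1 + ρ_b·K_d/n = 1 + 1.61×2.7/0.24 = 19.11
Contaminant velocity v_c = v/R = 3.404/19.11 = 0.1781 m/d
t = L/v_c = 2460/0.1781 = 13810 d
   = 13810/365 = 37.8 yr

37.8 years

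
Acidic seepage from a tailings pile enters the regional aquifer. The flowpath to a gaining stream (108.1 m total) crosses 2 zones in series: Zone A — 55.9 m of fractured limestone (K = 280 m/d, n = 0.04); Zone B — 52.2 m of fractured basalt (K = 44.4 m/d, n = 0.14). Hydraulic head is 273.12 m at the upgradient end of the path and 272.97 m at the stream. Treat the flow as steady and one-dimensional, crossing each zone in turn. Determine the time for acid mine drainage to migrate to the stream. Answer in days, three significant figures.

87.5 days

Total head drop ΔH = 273.12 − 272.97 = 0.15 m
Steady 1-D flow in series ⇒ the Darcy flux q is identical in every zone and the zone head losses add (resistances L/K in series).
Σ(L/K) = 55.9/280 + 52.2/44.4 = 0.1996 + 1.176 = 1.375 d
q = ΔH / Σ(L/K) = 0.15 / 1.375 = 0.1091 m/d (same in every zone)
Zone A: v = q/n = 0.1091/0.04 = 2.727 m/d → t_A = 55.9/2.727 = 20.50 d
Zone B: v = q/n = 0.1091/0.14 = 0.7790 m/d → t_B = 52.2/0.7790 = 67.01 d
Total t = 20.50 + 67.01 = 87.51 d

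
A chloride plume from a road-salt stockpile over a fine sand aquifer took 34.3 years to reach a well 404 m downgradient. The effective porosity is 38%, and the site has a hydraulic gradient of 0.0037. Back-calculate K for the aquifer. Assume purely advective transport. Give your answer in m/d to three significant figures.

t = 34.3 years = 12520 d
v = L / t = 404 / 12520 = 0.03227 m/d
K = v · n / i = 0.03227 × 0.38 / 0.0037 = 3.31 m/d

3.31 m/d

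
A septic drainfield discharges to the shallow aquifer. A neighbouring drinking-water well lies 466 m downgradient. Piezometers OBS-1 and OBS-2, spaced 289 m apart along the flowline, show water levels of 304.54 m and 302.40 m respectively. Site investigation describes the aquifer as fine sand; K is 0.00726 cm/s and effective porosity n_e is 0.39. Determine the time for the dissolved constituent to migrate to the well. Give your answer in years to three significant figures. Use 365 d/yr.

Hydraulic gradient i = (304.54 − 302.40) / 289 = 2.14 / 289 = 0.007405
K = 0.00726 cm/s × 864 = 6.273 m/d
Darcy flux q = K·i = 6.273 × 0.007405 = 0.04645 m/d
v = Ki/n = 6.273·0.007405/0.39 = 0.1191 m/d
t = L / v = 466 / 0.1191 = 3913 d
   = 3913 / 365 = 10.7 yr

10.7 years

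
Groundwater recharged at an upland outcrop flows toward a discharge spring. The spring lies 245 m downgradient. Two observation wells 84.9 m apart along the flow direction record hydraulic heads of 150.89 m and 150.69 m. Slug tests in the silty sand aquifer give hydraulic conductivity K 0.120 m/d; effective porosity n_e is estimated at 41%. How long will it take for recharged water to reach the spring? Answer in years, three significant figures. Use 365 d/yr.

974 years

Hydraulic gradient i = (150.89 − 150.69) / 84.9 = 0.20 / 84.9 = 0.002356
q = Ki = 0.120 × 0.002356 = 2.827e-4 m/d
v_s = q/n_e = 2.827e-4/0.41 = 6.895e-4 m/d
t = L / v = 245 / 6.895e-4 = 355300 d
   = 355300 / 365 = 974 yr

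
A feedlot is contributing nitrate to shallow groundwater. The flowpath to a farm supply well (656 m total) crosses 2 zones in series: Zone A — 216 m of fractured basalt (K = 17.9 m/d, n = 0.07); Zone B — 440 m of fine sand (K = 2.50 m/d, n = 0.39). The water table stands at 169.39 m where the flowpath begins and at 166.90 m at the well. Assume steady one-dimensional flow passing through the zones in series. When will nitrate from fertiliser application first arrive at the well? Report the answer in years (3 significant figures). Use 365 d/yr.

Total head drop ΔH = 169.39 − 166.90 = 2.49 m
Continuity: the same q passes through each zone, so ΔH = q·Σ(L_j/K_j) — the zones act as resistances in series.
Σ(L/K) = 216/17.9 + 440/2.50 = 12.07 + 176.0 = 188.1 d
q = ΔH / Σ(L/K) = 2.49 / 188.1 = 0.01324 m/d (same in every zone)
Zone A: v = q/n = 0.01324/0.07 = 0.1891 m/d → t_A = 216/0.1891 = 1142 d
Zone B: v = q/n = 0.01324/0.39 = 0.03395 m/d → t_B = 440/0.03395 = 12960 d
Total t = 1142 + 12960 = 14100 d
   = 14100 / 365 = 38.6 yr

38.6 years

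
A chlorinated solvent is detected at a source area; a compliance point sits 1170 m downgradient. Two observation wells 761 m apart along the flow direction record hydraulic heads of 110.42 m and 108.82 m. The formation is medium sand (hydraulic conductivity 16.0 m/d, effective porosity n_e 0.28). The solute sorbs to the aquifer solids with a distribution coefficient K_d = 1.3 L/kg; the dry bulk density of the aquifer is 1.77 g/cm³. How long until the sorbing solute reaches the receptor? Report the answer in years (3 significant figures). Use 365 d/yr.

246 years

Hydraulic gradient i = (110.42 − 108.82) / 761 = 1.60 / 761 = 0.002102
Specific discharge q = 16.0 × 0.002102 = 0.03364 m/d
v_s = q/n_e = 0.03364/0.28 = 0.1201 m/d
Retardation R = 1 + ρ_b·K_d/n = 1 + 1.77×1.3/0.28 = 9.218
Contaminant velocity v_c = v/R = 0.1201/9.218 = 0.01303 m/d
t = L/v_c = 1170/0.01303 = 89770 d
   = 89770/365 = 246 yr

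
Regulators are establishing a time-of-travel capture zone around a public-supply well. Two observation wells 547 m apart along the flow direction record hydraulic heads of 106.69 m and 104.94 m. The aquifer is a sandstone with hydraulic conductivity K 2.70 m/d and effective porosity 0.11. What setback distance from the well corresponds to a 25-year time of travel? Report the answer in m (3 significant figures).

717 m

Hydraulic gradient i = (106.69 − 104.94) / 547 = 1.75 / 547 = 0.003199
q = Ki = 2.70 × 0.003199 = 0.008638 m/d
v = Ki/n = 2.70·0.003199/0.11 = 0.07853 m/d
T = 25 yr × 365 = 9125 d
L = v × T = 0.07853 × 9125 = 716.6 m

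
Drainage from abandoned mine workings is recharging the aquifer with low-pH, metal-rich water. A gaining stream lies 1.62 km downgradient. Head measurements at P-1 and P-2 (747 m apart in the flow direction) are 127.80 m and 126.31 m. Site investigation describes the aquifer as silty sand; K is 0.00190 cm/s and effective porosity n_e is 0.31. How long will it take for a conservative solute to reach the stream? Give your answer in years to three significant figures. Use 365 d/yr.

420 years

Hydraulic gradient i = (127.80 − 126.31) / 747 = 1.49 / 747 = 0.001995
K = 0.00190 cm/s × 864 = 1.642 m/d
Darcy flux q = K·i = 1.642 × 0.001995 = 0.003274 m/d
Seepage velocity v = q / n = 0.003274 / 0.31 = 0.01056 m/d
L = 1.62 km = 1620 m
t = L / v = 1620 / 0.01056 = 153400 d
   = 153400 / 365 = 420 yr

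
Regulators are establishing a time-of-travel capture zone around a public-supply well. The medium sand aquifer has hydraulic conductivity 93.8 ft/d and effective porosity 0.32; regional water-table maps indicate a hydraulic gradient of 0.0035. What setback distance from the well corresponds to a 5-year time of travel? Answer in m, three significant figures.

K = 93.8 ft/d × 0.3048 = 28.59 m/d
Darcy flux q = K·i = 28.59 × 0.0035 = 0.1001 m/d
v = Ki/n = 28.59·0.0035/0.32 = 0.3127 m/d
T = 5 yr × 365 = 1825 d
L = v × T = 0.3127 × 1825 = 570.7 m

571 m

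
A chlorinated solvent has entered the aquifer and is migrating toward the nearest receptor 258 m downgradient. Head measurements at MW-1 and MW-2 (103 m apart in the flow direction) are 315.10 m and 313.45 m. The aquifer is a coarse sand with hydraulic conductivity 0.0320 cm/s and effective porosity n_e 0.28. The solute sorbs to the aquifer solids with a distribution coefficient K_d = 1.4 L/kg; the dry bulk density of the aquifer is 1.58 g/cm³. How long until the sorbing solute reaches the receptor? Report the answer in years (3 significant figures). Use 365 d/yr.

3.98 years

Hydraulic gradient i = (315.10 − 313.45) / 103 = 1.65 / 103 = 0.01602
K = 0.0320 cm/s × 864 = 27.65 m/d
Specific discharge q = 27.65 × 0.01602 = 0.4429 m/d
v_s = q/n_e = 0.4429/0.28 = 1.582 m/d
Retardation R = 1 + ρ_b·K_d/n = 1 + 1.58×1.4/0.28 = 8.900
Contaminant velocity v_c = v/R = 1.582/8.900 = 0.1777 m/d
t = L/v_c = 258/0.1777 = 1452 d
   = 1452/365 = 3.98 yr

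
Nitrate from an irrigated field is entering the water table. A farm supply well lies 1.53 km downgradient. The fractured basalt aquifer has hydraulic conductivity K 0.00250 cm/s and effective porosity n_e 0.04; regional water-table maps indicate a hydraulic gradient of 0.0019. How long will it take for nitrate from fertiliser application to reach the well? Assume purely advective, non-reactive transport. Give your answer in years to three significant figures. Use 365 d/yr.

40.9 years

K = 0.00250 cm/s × 864 = 2.160 m/d
Darcy flux q = K·i = 2.160 × 0.0019 = 0.004104 m/d
v = Ki/n = 2.160·0.0019/0.04 = 0.1026 m/d
L = 1.53 km = 1530 m
t = L / v = 1530 / 0.1026 = 14910 d
   = 14910 / 365 = 40.9 yr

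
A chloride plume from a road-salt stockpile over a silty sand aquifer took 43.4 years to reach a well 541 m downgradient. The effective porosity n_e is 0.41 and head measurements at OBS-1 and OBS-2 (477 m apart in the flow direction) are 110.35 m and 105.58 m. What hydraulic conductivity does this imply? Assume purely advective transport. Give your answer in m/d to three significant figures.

Hydraulic gradient i = (110.35 − 105.58) / 477 = 4.77 / 477 = 0.01000
t = 43.4 years = 15840 d
v = L / t = 541 / 15840 = 0.03415 m/d
K = v · n / i = 0.03415 × 0.41 / 0.01000 = 1.40 m/d

1.40 m/d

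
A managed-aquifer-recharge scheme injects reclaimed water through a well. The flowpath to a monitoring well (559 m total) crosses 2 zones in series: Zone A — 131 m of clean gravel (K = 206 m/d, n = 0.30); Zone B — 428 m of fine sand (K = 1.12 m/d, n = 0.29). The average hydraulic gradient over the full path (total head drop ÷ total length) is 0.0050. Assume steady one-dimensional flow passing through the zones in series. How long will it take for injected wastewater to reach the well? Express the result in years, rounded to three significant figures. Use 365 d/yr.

61.3 years

Steady 1-D flow in series ⇒ the Darcy flux q is identical in every zone and the zone head losses add (resistances L/K in series).
Σ(L/K) = 131/206 + 428/1.12 = 0.6359 + 382.1 = 382.8 d
K_eq = L_total / Σ(L/K) = 559 / 382.8 = 1.460 m/d
q = K_eq · i = 1.460 × 0.0050 = 0.007302 m/d (same in every zone)
Zone A: v = q/n = 0.007302/0.30 = 0.02434 m/d → t_A = 131/0.02434 = 5382 d
Zone B: v = q/n = 0.007302/0.29 = 0.02518 m/d → t_B = 428/0.02518 = 17000 d
Total t = 5382 + 17000 = 22380 d
   = 22380 / 365 = 61.3 yr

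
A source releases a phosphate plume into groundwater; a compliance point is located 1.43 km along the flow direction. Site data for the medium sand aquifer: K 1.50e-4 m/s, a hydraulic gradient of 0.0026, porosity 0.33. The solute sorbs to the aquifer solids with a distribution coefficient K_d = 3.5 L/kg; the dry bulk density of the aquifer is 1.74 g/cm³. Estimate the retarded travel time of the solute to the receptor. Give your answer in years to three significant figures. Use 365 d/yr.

746 years

K = 1.50e-4 m/s × 86400 s/d = 12.96 m/d
Darcy flux q = K·i = 12.96 × 0.0026 = 0.03370 m/d
v_s = q/n_e = 0.03370/0.33 = 0.1021 m/d
Retardation R = 1 + ρ_b·K_d/n = 1 + 1.74×3.5/0.33 = 19.45
Contaminant velocity v_c = v/R = 0.1021/19.45 = 0.005249 m/d
L = 1.43 km = 1430 m
t = L/v_c = 1430/0.005249 = 272500 d
   = 272500/365 = 746 yr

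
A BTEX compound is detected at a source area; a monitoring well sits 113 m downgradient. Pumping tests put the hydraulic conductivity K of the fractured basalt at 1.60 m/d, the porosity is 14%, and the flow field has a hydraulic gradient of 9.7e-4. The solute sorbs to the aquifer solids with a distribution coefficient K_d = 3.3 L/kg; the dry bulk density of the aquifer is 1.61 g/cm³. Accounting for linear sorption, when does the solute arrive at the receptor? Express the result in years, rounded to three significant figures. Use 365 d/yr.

1090 years

Specific discharge q = 1.60 × 9.7e-4 = 0.001552 m/d
Average linear velocity = 0.001552 / 0.14 = 0.01109 m/d
Retardation R = 1 + ρ_b·K_d/n = 1 + 1.61×3.3/0.14 = 38.95
Contaminant velocity v_c = v/R = 0.01109/38.95 = 2.846e-4 m/d
t = L/v_c = 113/2.846e-4 = 397000 d
   = 397000/365 = 1090 yr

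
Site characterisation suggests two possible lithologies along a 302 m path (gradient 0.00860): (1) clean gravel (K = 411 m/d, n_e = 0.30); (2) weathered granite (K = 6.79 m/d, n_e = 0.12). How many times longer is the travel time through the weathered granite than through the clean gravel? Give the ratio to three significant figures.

Unit 1 (clean gravel): v = 411×0.0086/0.30 = 11.78 m/d, t = 302/11.78 = 25.63 d
Unit 2 (weathered granite): v = 6.79×0.0086/0.12 = 0.4866 m/d, t = 302/0.4866 = 620.6 d
t(weathered granite) / t(clean gravel) = 620.6/25.63 = 24.2

24.2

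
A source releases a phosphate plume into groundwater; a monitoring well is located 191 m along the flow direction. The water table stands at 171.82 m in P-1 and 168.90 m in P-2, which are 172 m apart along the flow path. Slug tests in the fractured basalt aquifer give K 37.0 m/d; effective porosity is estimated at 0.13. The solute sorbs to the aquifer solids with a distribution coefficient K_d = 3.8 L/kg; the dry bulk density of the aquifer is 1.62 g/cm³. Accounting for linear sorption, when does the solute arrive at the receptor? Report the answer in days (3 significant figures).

Hydraulic gradient i = (171.82 − 168.90) / 172 = 2.92 / 172 = 0.01698
q = Ki = 37.0 × 0.01698 = 0.6281 m/d
Seepage velocity v = q / n = 0.6281 / 0.13 = 4.832 m/d
Retardation R = 1 + ρ_b·K_d/n = 1 + 1.62×3.8/0.13 = 48.35
Contaminant velocity v_c = v/R = 4.832/48.35 = 0.09993 m/d
t = L/v_c = 191/0.09993 = 1911 d

1910 days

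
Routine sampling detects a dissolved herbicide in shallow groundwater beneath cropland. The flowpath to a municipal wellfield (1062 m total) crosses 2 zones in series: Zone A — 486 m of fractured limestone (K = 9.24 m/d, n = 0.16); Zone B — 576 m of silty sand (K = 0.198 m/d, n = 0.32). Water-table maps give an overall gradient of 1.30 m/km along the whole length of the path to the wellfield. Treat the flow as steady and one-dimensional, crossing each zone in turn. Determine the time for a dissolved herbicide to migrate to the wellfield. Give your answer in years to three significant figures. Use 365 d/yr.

Continuity: the same q passes through each zone, so ΔH = q·Σ(L_j/K_j) — the zones act as resistances in series.
Σ(L/K) = 486/9.24 + 576/0.198 = 52.60 + 2909 = 2962 d
K_eq = L_total / Σ(L/K) = 1062 / 2962 = 0.3586 m/d
q = K_eq · i = 0.3586 × 0.0013 = 4.662e-4 m/d (same in every zone)
Zone A: v = q/n = 4.662e-4/0.16 = 0.002913 m/d → t_A = 486/0.002913 = 166800 d
Zone B: v = q/n = 4.662e-4/0.32 = 0.001457 m/d → t_B = 576/0.001457 = 395400 d
Total t = 166800 + 395400 = 562200 d
   = 562200 / 365 = 1540 yr

1540 years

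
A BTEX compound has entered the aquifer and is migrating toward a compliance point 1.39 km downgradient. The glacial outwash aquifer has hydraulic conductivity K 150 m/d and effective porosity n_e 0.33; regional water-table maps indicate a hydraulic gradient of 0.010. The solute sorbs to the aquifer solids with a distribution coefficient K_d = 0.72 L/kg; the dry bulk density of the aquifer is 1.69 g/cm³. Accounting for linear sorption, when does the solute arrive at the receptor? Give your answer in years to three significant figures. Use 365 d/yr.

Specific discharge q = 150 × 0.010 = 1.500 m/d
Average linear velocity = 1.500 / 0.33 = 4.545 m/d
Retardation R = 1 + ρ_b·K_d/n = 1 + 1.69×0.72/0.33 = 4.687
Contaminant velocity v_c = v/R = 4.545/4.687 = 0.9697 m/d
L = 1.39 km = 1390 m
t = L/v_c = 1390/0.9697 = 1433 d
   = 1433/365 = 3.93 yr

3.93 years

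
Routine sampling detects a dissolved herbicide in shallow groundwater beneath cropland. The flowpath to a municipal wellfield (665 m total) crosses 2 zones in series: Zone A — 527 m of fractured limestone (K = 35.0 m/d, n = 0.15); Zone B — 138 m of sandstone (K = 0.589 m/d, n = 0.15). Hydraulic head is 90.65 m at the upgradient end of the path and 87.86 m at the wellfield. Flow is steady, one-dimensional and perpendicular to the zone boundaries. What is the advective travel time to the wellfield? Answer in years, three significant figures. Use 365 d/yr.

24.4 years

Total head drop ΔH = 90.65 − 87.86 = 2.79 m
Continuity: the same q passes through each zone, so ΔH = q·Σ(L_j/K_j) — the zones act as resistances in series.
Σ(L/K) = 527/35.0 + 138/0.589 = 15.06 + 234.3 = 249.4 d
q = ΔH / Σ(L/K) = 2.79 / 249.4 = 0.01119 m/d (same in every zone)
Zone A: v = q/n = 0.01119/0.15 = 0.07459 m/d → t_A = 527/0.07459 = 7065 d
Zone B: v = q/n = 0.01119/0.15 = 0.07459 m/d → t_B = 138/0.07459 = 1850 d
Total t = 7065 + 1850 = 8915 d
   = 8915 / 365 = 24.4 yr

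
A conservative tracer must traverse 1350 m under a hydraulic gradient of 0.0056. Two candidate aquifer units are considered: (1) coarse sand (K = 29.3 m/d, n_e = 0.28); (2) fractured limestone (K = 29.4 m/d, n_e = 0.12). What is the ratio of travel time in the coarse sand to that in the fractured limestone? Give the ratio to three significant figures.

Unit 1 (coarse sand): v = 29.3×0.0056/0.28 = 0.5860 m/d, t = 1350/0.5860 = 2304 d
Unit 2 (fractured limestone): v = 29.4×0.0056/0.12 = 1.372 m/d, t = 1350/1.372 = 984.0 d
t(coarse sand) / t(fractured limestone) = 2304/984.0 = 2.34

2.34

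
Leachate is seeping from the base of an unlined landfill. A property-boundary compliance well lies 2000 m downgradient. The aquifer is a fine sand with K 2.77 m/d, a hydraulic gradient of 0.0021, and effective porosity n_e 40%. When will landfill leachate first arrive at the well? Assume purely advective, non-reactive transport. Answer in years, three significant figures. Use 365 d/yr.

377 years

Darcy flux q = K·i = 2.77 × 0.0021 = 0.005817 m/d
Average linear velocity = 0.005817 / 0.40 = 0.01454 m/d
t = L / v = 2000 / 0.01454 = 137500 d
   = 137500 / 365 = 377 yr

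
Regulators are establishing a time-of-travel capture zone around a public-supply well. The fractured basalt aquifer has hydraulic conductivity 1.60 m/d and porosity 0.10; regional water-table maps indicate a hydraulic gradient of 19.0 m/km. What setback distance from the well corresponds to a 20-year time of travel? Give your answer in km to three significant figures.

2.22 km

q = Ki = 1.60 × 0.019 = 0.03040 m/d
Average linear velocity = 0.03040 / 0.10 = 0.3040 m/d
T = 20 yr × 365 = 7300 d
L = v × T = 0.3040 × 7300 = 2219 m
   = 2.22 km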